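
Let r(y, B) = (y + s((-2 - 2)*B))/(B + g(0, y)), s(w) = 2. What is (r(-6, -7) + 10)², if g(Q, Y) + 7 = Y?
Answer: 2601/25 ≈ 104.04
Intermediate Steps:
g(Q, Y) = -7 + Y
r(y, B) = (2 + y)/(-7 + B + y) (r(y, B) = (y + 2)/(B + (-7 + y)) = (2 + y)/(-7 + B + y))
(r(-6, -7) + 10)² = ((2 - 6)/(-7 - 7 - 6) + 10)² = (-4/(-20) + 10)² = (-1/20*(-4) + 10)² = (⅕ + 10)² = (51/5)² = 2601/25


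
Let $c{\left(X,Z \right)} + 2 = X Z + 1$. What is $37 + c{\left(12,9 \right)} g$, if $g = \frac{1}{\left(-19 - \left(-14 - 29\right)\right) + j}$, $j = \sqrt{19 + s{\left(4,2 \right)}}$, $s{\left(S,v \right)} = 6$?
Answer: $\frac{1180}{29} \approx 40.69$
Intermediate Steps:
$c{\left(X,Z \right)} = -1 + X Z$ ($c{\left(X,Z \right)} = -2 + \left(X Z + 1\right) = -2 + \left(1 + X Z\right) = -1 + X Z$)
$j = 5$ ($j = \sqrt{19 + 6} = \sqrt{25} = 5$)
$g = \frac{1}{29}$ ($g = \frac{1}{\left(-19 - \left(-14 - 29\right)\right) + 5} = \frac{1}{\left(-19 - -43\right) + 5} = \frac{1}{\left(-19 + 43\right) + 5} = \frac{1}{24 + 5} = \frac{1}{29} \approx 0.034483$)
$37 + c{\left(12,9 \right)} g = 37 + \left(-1 + 12 \cdot 9\right) \frac{1}{29} = 37 + \left(-1 + 108\right) \frac{1}{29} = 37 + 107 \cdot \frac{1}{29} = 37 + \frac{107}{29} = \frac{1180}{29}$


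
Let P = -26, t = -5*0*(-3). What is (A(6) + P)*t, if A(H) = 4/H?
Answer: 0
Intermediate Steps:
t = 0 (t = 0*(-3) = 0)
(A(6) + P)*t = (4/6 - 26)*0 = (4*(⅙) - 26)*0 = (⅔ - 26)*0 = -76/3*0 = 0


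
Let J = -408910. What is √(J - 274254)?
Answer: 2*I*√170791 ≈ 826.54*I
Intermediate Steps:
√(J - 274254) = √(-408910 - 274254) = √(-683164) = 2*I*√170791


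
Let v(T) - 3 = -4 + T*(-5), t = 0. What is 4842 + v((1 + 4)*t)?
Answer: 4841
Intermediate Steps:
v(T) = -1 - 5*T (v(T) = 3 + (-4 + T*(-5)) = 3 + (-4 - 5*T) = -1 - 5*T)
4842 + v((1 + 4)*t) = 4842 + (-1 - 5*(1 + 4)*0) = 4842 + (-1 - 25*0) = 4842 + (-1 - 5*0) = 4842 + (-1 + 0) = 4842 - 1 = 4841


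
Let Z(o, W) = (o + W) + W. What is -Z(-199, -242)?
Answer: 683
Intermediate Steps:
Z(o, W) = o + 2*W (Z(o, W) = (W + o) + W = o + 2*W)
-Z(-199, -242) = -(-199 + 2*(-242)) = -(-199 - 484) = -1*(-683) = 683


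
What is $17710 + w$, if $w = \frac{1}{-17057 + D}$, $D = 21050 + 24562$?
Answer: $\frac{505709051}{28555} \approx 17710.0$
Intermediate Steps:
$D = 45612$
$w = \frac{1}{28555}$ ($w = \frac{1}{-17057 + 45612} = \frac{1}{28555} \approx 3.502 \cdot 10^{-5}$)
$17710 + w = 17710 + \frac{1}{28555} = \frac{505709051}{28555}$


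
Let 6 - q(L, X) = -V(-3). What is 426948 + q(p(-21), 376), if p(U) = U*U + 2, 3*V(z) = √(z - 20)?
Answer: 426954 + I*√23/3 ≈ 4.2695e+5 + 1.5986*I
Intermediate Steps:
V(z) = √(-20 + z)/3 (V(z) = √(z - 20)/3 = √(-20 + z)/3)
p(U) = 2 + U² (p(U) = U² + 2 = 2 + U²)
q(L, X) = 6 + I*√23/3 (q(L, X) = 6 - (-1)*√(-20 - 3)/3 = 6 - (-1)*√(-23)/3 = 6 - (-1)*(I*√23)/3 = 6 - (-1)*I*√23/3 = 6 + I*√23/3)
426948 + q(p(-21), 376) = 426948 + (6 + I*√23/3) = 426954 + I*√23/3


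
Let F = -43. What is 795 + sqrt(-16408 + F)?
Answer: 795 + I*sqrt(16451) ≈ 795.0 + 128.26*I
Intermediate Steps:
795 + sqrt(-16408 + F) = 795 + sqrt(-16408 - 43) = 795 + sqrt(-16451) = 795 + I*sqrt(16451)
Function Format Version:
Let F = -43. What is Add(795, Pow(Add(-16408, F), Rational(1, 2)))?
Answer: Add(795, Mul(I, Pow(16451, Rational(1, 2)))) ≈ Add(795.00, Mul(128.26, I))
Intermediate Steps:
Add(795, Pow(Add(-16408, F), Rational(1, 2))) = Add(795, Pow(Add(-16408, -43), Rational(1, 2))) = Add(795, Pow(-16451, Rational(1, 2))) = Add(795, Mul(I, Pow(16451, Rational(1, 2))))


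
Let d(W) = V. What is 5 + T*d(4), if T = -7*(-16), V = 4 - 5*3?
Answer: -1227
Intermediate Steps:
V = -11 (V = 4 - 15 = -11)
T = 112
d(W) = -11
5 + T*d(4) = 5 + 112*(-11) = 5 - 1232 = -1227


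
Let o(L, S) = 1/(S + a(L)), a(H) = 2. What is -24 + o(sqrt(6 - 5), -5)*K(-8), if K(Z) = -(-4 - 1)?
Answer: -77/3 ≈ -25.667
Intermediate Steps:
K(Z) = 5 (K(Z) = -1*(-5) = 5)
o(L, S) = 1/(2 + S) (o(L, S) = 1/(S + 2) = 1/(2 + S))
-24 + o(sqrt(6 - 5), -5)*K(-8) = -24 + 5/(2 - 5) = -24 + 5/(-3) = -24 - 1/3*5 = -24 - 5/3 = -77/3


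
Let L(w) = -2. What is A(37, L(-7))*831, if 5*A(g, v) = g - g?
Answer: 0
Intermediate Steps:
A(g, v) = 0 (A(g, v) = (g - g)/5 = (⅕)*0 = 0)
A(37, L(-7))*831 = 0*831 = 0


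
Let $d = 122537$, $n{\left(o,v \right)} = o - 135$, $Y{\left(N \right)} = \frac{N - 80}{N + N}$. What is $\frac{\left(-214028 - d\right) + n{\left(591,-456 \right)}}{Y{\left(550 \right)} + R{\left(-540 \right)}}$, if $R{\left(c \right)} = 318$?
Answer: $- \frac{36971990}{35027} \approx -1055.5$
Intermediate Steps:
$Y{\left(N \right)} = \frac{-80 + N}{2 N}$
$n{\left(o,v \right)} = -135 + o$
$\frac{\left(-214028 - d\right) + n{\left(591,-456 \right)}}{Y{\left(550 \right)} + R{\left(-540 \right)}} = \frac{\left(-214028 - 122537\right) + \left(-135 + 591\right)}{\frac{-80 + 550}{2 \cdot 550} + 318} = \frac{\left(-214028 - 122537\right) + 456}{\frac{1}{2} \cdot \frac{1}{550} \cdot 470 + 318} = \frac{-336565 + 456}{\frac{47}{110} + 318} = - \frac{336109}{\frac{35027}{110}} = \left(-336109\right) \frac{110}{35027} = - \frac{36971990}{35027}$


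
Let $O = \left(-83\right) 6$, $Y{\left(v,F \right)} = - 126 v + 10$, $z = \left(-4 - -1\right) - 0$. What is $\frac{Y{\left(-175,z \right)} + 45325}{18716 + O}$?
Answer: $\frac{67385}{18218} \approx 3.6988$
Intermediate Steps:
$z = -3$ ($z = \left(-4 + 1\right) + 0 = -3 + 0 = -3$)
$Y{\left(v,F \right)} = 10 - 126 v$
$O = -498$
$\frac{Y{\left(-175,z \right)} + 45325}{18716 + O} = \frac{\left(10 - -22050\right) + 45325}{18716 - 498} = \frac{\left(10 + 22050\right) + 45325}{18218} = \left(22060 + 45325\right) \frac{1}{18218} = 67385 \cdot \frac{1}{18218} = \frac{67385}{18218}$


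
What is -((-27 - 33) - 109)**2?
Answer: -28561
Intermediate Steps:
-((-27 - 33) - 109)**2 = -(-60 - 109)**2 = -1*(-169)**2 = -1*28561 = -28561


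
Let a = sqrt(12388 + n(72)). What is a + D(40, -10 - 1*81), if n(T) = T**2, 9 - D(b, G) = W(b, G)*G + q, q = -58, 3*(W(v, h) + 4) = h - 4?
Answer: -9536/3 + 2*sqrt(4393) ≈ -3046.1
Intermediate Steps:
W(v, h) = -16/3 + h/3 (W(v, h) = -4 + (h - 4)/3 = -4 + (-4 + h)/3 = -4 + (-4/3 + h/3) = -16/3 + h/3)
D(b, G) = 67 - G*(-16/3 + G/3) (D(b, G) = 9 - ((-16/3 + G/3)*G - 58) = 9 - (G*(-16/3 + G/3) - 58) = 9 - (-58 + G*(-16/3 + G/3)) = 9 + (58 - G*(-16/3 + G/3)) = 67 - G*(-16/3 + G/3))
a = 2*sqrt(4393) (a = sqrt(12388 + 72**2) = sqrt(12388 + 5184) = sqrt(17572) = 2*sqrt(4393) ≈ 132.56)
a + D(40, -10 - 1*81) = 2*sqrt(4393) + (67 - (-10 - 1*81)*(-16 + (-10 - 1*81))/3) = 2*sqrt(4393) + (67 - (-10 - 81)*(-16 + (-10 - 81))/3) = 2*sqrt(4393) + (67 - 1/3*(-91)*(-16 - 91)) = 2*sqrt(4393) + (67 - 1/3*(-91)*(-107)) = 2*sqrt(4393) + (67 - 9737/3) = 2*sqrt(4393) - 9536/3 = -9536/3 + 2*sqrt(4393)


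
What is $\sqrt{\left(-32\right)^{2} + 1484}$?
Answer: $2 \sqrt{627} \approx 50.08$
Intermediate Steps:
$\sqrt{\left(-32\right)^{2} + 1484} = \sqrt{1024 + 1484} = \sqrt{2508} = 2 \sqrt{627}$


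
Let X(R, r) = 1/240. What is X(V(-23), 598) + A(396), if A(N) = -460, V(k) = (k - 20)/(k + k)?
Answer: -110399/240 ≈ -460.00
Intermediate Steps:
V(k) = (-20 + k)/(2*k) (V(k) = (-20 + k)/((2*k)) = (-20 + k)*(1/(2*k)) = (-20 + k)/(2*k))
X(R, r) = 1/240
X(V(-23), 598) + A(396) = 1/240 - 460 = -110399/240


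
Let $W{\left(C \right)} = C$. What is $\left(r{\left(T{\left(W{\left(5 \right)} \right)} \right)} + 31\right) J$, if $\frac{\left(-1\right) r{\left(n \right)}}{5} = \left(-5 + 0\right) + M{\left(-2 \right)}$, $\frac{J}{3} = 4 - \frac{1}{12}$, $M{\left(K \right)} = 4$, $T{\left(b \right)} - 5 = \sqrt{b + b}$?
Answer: $423$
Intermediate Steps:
$T{\left(b \right)} = 5 + \sqrt{2} \sqrt{b}$ ($T{\left(b \right)} = 5 + \sqrt{b + b} = 5 + \sqrt{2 b} = 5 + \sqrt{2} \sqrt{b}$)
$J = \frac{47}{4}$ ($J = 3 \left(4 - \frac{1}{12}\right) = 3 \cdot \frac{47}{12} = \frac{47}{4} \approx 11.75$)
$r{\left(n \right)} = 5$ ($r{\left(n \right)} = - 5 \left(\left(-5 + 0\right) + 4\right) = - 5 \left(-5 + 4\right) = \left(-5\right) \left(-1\right) = 5$)
$\left(r{\left(T{\left(W{\left(5 \right)} \right)} \right)} + 31\right) J = \left(5 + 31\right) \frac{47}{4} = 36 \cdot \frac{47}{4} = 423$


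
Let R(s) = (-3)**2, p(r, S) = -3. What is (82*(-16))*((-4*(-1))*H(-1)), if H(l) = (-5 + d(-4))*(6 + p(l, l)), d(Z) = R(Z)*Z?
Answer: 645504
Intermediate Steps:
R(s) = 9
d(Z) = 9*Z
H(l) = -123 (H(l) = (-5 + 9*(-4))*(6 - 3) = (-5 - 36)*3 = -41*3 = -123)
(82*(-16))*((-4*(-1))*H(-1)) = (82*(-16))*(-4*(-1)*(-123)) = -5248*(-123) = -1312*(-492) = 645504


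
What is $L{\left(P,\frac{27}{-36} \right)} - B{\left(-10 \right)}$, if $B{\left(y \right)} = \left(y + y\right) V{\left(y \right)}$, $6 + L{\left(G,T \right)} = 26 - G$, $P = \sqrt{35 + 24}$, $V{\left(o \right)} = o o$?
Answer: $2020 - \sqrt{59} \approx 2012.3$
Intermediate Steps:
$V{\left(o \right)} = o^{2}$
$P = \sqrt{59} \approx 7.6811$
$L{\left(G,T \right)} = 20 - G$ ($L{\left(G,T \right)} = -6 - \left(-26 + G\right) = 20 - G$)
$B{\left(y \right)} = 2 y^{3}$ ($B{\left(y \right)} = \left(y + y\right) y^{2} = 2 y y^{2} = 2 y^{3}$)
$L{\left(P,\frac{27}{-36} \right)} - B{\left(-10 \right)} = \left(20 - \sqrt{59}\right) - 2 \left(-10\right)^{3} = \left(20 - \sqrt{59}\right) - 2 \left(-1000\right) = \left(20 - \sqrt{59}\right) - -2000 = \left(20 - \sqrt{59}\right) + 2000 = 2020 - \sqrt{59}$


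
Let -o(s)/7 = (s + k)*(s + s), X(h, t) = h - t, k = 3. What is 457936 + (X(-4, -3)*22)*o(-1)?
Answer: 457320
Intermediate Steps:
o(s) = -14*s*(3 + s) (o(s) = -7*(s + 3)*(s + s) = -7*(3 + s)*2*s = -14*s*(3 + s))
457936 + (X(-4, -3)*22)*o(-1) = 457936 + ((-4 - 1*(-3))*22)*(-14*(-1)*(3 - 1)) = 457936 + ((-4 + 3)*22)*(-14*(-1)*2) = 457936 - 1*22*28 = 457936 - 22*28 = 457936 - 616 = 457320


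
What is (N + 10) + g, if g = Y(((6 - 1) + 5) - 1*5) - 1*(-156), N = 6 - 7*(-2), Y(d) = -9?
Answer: 177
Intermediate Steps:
N = 20 (N = 6 + 14 = 20)
g = 147 (g = -9 - 1*(-156) = -9 + 156 = 147)
(N + 10) + g = (20 + 10) + 147 = 30 + 147 = 177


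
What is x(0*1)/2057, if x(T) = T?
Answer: 0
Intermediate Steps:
x(0*1)/2057 = (0*1)/2057 = 0*(1/2057) = 0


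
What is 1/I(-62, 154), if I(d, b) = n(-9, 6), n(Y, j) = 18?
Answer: 1/18 ≈ 0.055556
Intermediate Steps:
I(d, b) = 18
1/I(-62, 154) = 1/18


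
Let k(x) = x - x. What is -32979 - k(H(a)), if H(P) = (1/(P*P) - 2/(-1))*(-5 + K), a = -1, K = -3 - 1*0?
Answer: -32979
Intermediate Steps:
K = -3 (K = -3 + 0 = -3)
H(P) = -16 - 8/P**2 (H(P) = (1/(P*P) - 2/(-1))*(-5 - 3) = (P**(-2) - 2*(-1))*(-8) = (P**(-2) + 2)*(-8) = (2 + P**(-2))*(-8) = -16 - 8/P**2)
k(x) = 0
-32979 - k(H(a)) = -32979 - 1*0 = -32979 + 0 = -32979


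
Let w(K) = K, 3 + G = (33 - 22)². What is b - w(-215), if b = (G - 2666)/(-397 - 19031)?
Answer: 1044892/4857 ≈ 215.13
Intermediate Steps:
G = 118 (G = -3 + (33 - 22)² = -3 + 11² = -3 + 121 = 118)
b = 637/4857 (b = (118 - 2666)/(-397 - 19031) = -2548/(-19428) = -2548*(-1/19428) = 637/4857 ≈ 0.13115)
b - w(-215) = 637/4857 - 1*(-215) = 637/4857 + 215 = 1044892/4857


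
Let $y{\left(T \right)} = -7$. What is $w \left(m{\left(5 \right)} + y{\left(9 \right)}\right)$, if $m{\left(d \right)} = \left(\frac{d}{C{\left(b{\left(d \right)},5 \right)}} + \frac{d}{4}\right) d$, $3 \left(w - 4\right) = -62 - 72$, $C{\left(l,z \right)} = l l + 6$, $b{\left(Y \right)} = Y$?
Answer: $- \frac{427}{186} \approx -2.2957$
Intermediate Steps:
$C{\left(l,z \right)} = 6 + l^{2}$ ($C{\left(l,z \right)} = l^{2} + 6 = 6 + l^{2}$)
$w = - \frac{122}{3}$ ($w = 4 + \frac{-62 - 72}{3} = 4 + \frac{1}{3} \left(-134\right) = 4 - \frac{134}{3} = - \frac{122}{3} \approx -40.667$)
$m{\left(d \right)} = d \left(\frac{d}{4} + \frac{d}{6 + d^{2}}\right)$ ($m{\left(d \right)} = \left(\frac{d}{6 + d^{2}} + \frac{d}{4}\right) d = \left(\frac{d}{4} + \frac{d}{6 + d^{2}}\right) d = d \left(\frac{d}{4} + \frac{d}{6 + d^{2}}\right)$)
$w \left(m{\left(5 \right)} + y{\left(9 \right)}\right) = - \frac{122 \left(\frac{5^{2} \left(10 + 5^{2}\right)}{4 \left(6 + 5^{2}\right)} - 7\right)}{3} = - \frac{122 \left(\frac{1}{4} \cdot 25 \frac{1}{6 + 25} \left(10 + 25\right) - 7\right)}{3} = - \frac{122 \left(\frac{1}{4} \cdot 25 \cdot \frac{1}{31} \cdot 35 - 7\right)}{3} = - \frac{122 \left(\frac{875}{124} - 7\right)}{3} = \left(- \frac{122}{3}\right) \frac{7}{124} = - \frac{427}{186}$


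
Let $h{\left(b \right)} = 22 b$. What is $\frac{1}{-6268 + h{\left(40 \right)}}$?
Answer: $- \frac{1}{5388} \approx -0.0001856$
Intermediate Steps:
$\frac{1}{-6268 + h{\left(40 \right)}} = \frac{1}{-6268 + 22 \cdot 40} = \frac{1}{-6268 + 880} = \frac{1}{-5388} = - \frac{1}{5388}$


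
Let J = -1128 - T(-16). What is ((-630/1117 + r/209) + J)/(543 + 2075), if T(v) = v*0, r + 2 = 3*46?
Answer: -131657371/305589977 ≈ -0.43083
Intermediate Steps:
r = 136 (r = -2 + 3*46 = -2 + 138 = 136)
T(v) = 0
J = -1128 (J = -1128 - 1*0 = -1128 + 0 = -1128)
((-630/1117 + r/209) + J)/(543 + 2075) = ((-630/1117 + 136/209) - 1128)/(543 + 2075) = ((-630*1/1117 + 136*(1/209)) - 1128)/2618 = ((-630/1117 + 136/209) - 1128)*(1/2618) = (20242/233453 - 1128)*(1/2618) = -263314742/233453*1/2618 = -131657371/305589977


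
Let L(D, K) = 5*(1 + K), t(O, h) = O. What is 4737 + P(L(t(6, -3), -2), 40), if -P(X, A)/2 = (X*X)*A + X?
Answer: 2747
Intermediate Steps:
L(D, K) = 5 + 5*K
P(X, A) = -2*X - 2*A*X² (P(X, A) = -2*((X*X)*A + X) = -2*(X²*A + X) = -2*(A*X² + X) = -2*(X + A*X²) = -2*X - 2*A*X²)
4737 + P(L(t(6, -3), -2), 40) = 4737 - 2*(5 + 5*(-2))*(1 + 40*(5 + 5*(-2))) = 4737 - 2*(5 - 10)*(1 + 40*(5 - 10)) = 4737 - 2*(-5)*(1 + 40*(-5)) = 4737 - 2*(-5)*(1 - 200) = 4737 - 2*(-5)*(-199) = 4737 - 1990 = 2747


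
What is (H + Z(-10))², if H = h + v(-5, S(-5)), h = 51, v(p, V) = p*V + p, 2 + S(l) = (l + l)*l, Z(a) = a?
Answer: 41616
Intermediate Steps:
S(l) = -2 + 2*l² (S(l) = -2 + (l + l)*l = -2 + (2*l)*l = -2 + 2*l²)
v(p, V) = p + V*p (v(p, V) = V*p + p = p + V*p)
H = -194 (H = 51 - 5*(1 + (-2 + 2*(-5)²)) = 51 - 5*(1 + (-2 + 2*25)) = 51 - 5*(1 + (-2 + 50)) = 51 - 5*(1 + 48) = 51 - 5*49 = 51 - 245 = -194)
(H + Z(-10))² = (-194 - 10)² = (-204)² = 41616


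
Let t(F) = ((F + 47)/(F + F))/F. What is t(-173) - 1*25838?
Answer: -773305565/29929 ≈ -25838.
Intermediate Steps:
t(F) = (47 + F)/(2*F²) (t(F) = ((47 + F)/((2*F)))/F = ((47 + F)*(1/(2*F)))/F = ((47 + F)/(2*F))/F = (47 + F)/(2*F²))
t(-173) - 1*25838 = (½)*(47 - 173)/(-173)² - 1*25838 = (½)*(1/29929)*(-126) - 25838 = -63/29929 - 25838 = -773305565/29929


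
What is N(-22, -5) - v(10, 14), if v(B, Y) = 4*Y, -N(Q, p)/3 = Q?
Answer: 10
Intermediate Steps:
N(Q, p) = -3*Q
N(-22, -5) - v(10, 14) = -3*(-22) - 4*14 = 66 - 1*56 = 66 - 56 = 10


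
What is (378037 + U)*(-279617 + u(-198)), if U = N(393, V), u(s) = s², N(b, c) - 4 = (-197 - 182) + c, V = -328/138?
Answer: -6264805526282/69 ≈ -9.0794e+10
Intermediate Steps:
V = -164/69 (V = -328*1/138 = -164/69 ≈ -2.3768)
N(b, c) = -375 + c (N(b, c) = 4 + ((-197 - 182) + c) = 4 + (-379 + c) = -375 + c)
U = -26039/69 (U = -375 - 164/69 = -26039/69 ≈ -377.38)
(378037 + U)*(-279617 + u(-198)) = (378037 - 26039/69)*(-279617 + (-198)²) = 26058514*(-279617 + 39204)/69 = (26058514/69)*(-240413) = -6264805526282/69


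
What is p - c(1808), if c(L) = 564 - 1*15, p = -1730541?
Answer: -1731090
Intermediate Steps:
c(L) = 549 (c(L) = 564 - 15 = 549)
p - c(1808) = -1730541 - 1*549 = -1730541 - 549 = -1731090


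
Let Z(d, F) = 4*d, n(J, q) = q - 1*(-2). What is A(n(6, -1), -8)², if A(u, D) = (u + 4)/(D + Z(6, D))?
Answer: 25/256 ≈ 0.097656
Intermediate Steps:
n(J, q) = 2 + q (n(J, q) = q + 2 = 2 + q)
A(u, D) = (4 + u)/(24 + D) (A(u, D) = (u + 4)/(D + 4*6) = (4 + u)/(D + 24) = (4 + u)/(24 + D))
A(n(6, -1), -8)² = ((4 + (2 - 1))/(24 - 8))² = ((4 + 1)/16)² = ((1/16)*5)² = (5/16)² = 25/256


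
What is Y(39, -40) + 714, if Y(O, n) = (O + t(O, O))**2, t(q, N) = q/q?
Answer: 2314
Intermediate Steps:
t(q, N) = 1
Y(O, n) = (1 + O)**2 (Y(O, n) = (O + 1)**2 = (1 + O)**2)
Y(39, -40) + 714 = (1 + 39)**2 + 714 = 40**2 + 714 = 1600 + 714 = 2314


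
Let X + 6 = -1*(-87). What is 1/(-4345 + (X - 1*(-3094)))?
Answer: -1/1170 ≈ -0.00085470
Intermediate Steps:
X = 81 (X = -6 - 1*(-87) = -6 + 87 = 81)
1/(-4345 + (X - 1*(-3094))) = 1/(-4345 + (81 - 1*(-3094))) = 1/(-4345 + (81 + 3094)) = 1/(-4345 + 3175) = 1/(-1170) = -1/1170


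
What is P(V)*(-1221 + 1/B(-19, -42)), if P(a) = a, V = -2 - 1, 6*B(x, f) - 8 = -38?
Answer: 18318/5 ≈ 3663.6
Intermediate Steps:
B(x, f) = -5 (B(x, f) = 4/3 + (1/6)*(-38) = 4/3 - 19/3 = -5)
V = -3
P(V)*(-1221 + 1/B(-19, -42)) = -3*(-1221 + 1/(-5)) = -3*(-1221 - 1/5) = -3*(-6106/5) = 18318/5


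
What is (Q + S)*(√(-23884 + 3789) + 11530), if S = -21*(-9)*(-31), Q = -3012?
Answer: -102282630 - 8871*I*√20095 ≈ -1.0228e+8 - 1.2575e+6*I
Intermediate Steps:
S = -5859 (S = 189*(-31) = -5859)
(Q + S)*(√(-23884 + 3789) + 11530) = (-3012 - 5859)*(√(-23884 + 3789) + 11530) = -8871*(√(-20095) + 11530) = -8871*(I*√20095 + 11530) = -8871*(11530 + I*√20095) = -102282630 - 8871*I*√20095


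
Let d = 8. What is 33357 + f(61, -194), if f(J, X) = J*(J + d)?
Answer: 37566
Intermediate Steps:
f(J, X) = J*(8 + J) (f(J, X) = J*(J + 8) = J*(8 + J))
33357 + f(61, -194) = 33357 + 61*(8 + 61) = 33357 + 61*69 = 33357 + 4209 = 37566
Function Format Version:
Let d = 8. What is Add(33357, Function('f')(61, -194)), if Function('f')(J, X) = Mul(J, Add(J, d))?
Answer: 37566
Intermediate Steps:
Function('f')(J, X) = Mul(J, Add(8, J)) (Function('f')(J, X) = Mul(J, Add(J, 8)) = Mul(J, Add(8, J)))
Add(33357, Function('f')(61, -194)) = Add(33357, Mul(61, Add(8, 61))) = Add(33357, Mul(61, 69)) = Add(33357, 4209) = 37566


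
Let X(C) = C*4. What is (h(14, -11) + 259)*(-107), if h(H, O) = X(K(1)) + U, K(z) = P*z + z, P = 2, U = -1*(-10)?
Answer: -30067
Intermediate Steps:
U = 10
K(z) = 3*z (K(z) = 2*z + z = 3*z)
X(C) = 4*C
h(H, O) = 22 (h(H, O) = 4*(3*1) + 10 = 4*3 + 10 = 12 + 10 = 22)
(h(14, -11) + 259)*(-107) = (22 + 259)*(-107) = 281*(-107) = -30067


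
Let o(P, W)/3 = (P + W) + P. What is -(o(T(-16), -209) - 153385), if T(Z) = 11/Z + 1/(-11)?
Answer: 13553467/88 ≈ 1.5402e+5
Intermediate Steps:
T(Z) = -1/11 + 11/Z (T(Z) = 11/Z + 1*(-1/11) = 11/Z - 1/11 = -1/11 + 11/Z)
o(P, W) = 3*W + 6*P (o(P, W) = 3*((P + W) + P) = 3*(W + 2*P) = 3*W + 6*P)
-(o(T(-16), -209) - 153385) = -((3*(-209) + 6*((1/11)*(121 - 1*(-16))/(-16))) - 153385) = -((-627 + 6*((1/11)*(-1/16)*(121 + 16))) - 153385) = -((-627 + 6*((1/11)*(-1/16)*137)) - 153385) = -((-627 + 6*(-137/176)) - 153385) = -((-627 - 411/88) - 153385) = -(-55587/88 - 153385) = -1*(-13553467/88) = 13553467/88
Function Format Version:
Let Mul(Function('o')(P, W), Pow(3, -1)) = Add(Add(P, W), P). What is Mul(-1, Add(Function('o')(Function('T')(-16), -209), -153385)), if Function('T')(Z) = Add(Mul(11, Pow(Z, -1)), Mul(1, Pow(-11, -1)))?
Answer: Rational(13553467, 88) ≈ 1.5402e+5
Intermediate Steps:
Function('T')(Z) = Add(Rational(-1, 11), Mul(11, Pow(Z, -1))) (Function('T')(Z) = Add(Mul(11, Pow(Z, -1)), Mul(1, Rational(-1, 11))) = Add(Mul(11, Pow(Z, -1)), Rational(-1, 11)) = Add(Rational(-1, 11), Mul(11, Pow(Z, -1))))
Function('o')(P, W) = Add(Mul(3, W), Mul(6, P)) (Function('o')(P, W) = Mul(3, Add(Add(P, W), P)) = Mul(3, Add(W, Mul(2, P))) = Add(Mul(3, W), Mul(6, P)))
Mul(-1, Add(Function('o')(Function('T')(-16), -209), -153385)) = Mul(-1, Add(Add(Mul(3, -209), Mul(6, Mul(Rational(1, 11), Pow(-16, -1), Add(121, Mul(-1, -16))))), -153385)) = Mul(-1, Add(Add(-627, Mul(6, Mul(Rational(1, 11), Rational(-1, 16), Add(121, 16)))), -153385)) = Mul(-1, Add(Add(-627, Mul(6, Mul(Rational(1, 11), Rational(-1, 16), 137))), -153385)) = Mul(-1, Add(Add(-627, Mul(6, Rational(-137, 176))), -153385)) = Mul(-1, Add(Add(-627, Rational(-411, 88)), -153385)) = Mul(-1, Add(Rational(-55587, 88), -153385)) = Mul(-1, Rational(-13553467, 88)) = Rational(13553467, 88)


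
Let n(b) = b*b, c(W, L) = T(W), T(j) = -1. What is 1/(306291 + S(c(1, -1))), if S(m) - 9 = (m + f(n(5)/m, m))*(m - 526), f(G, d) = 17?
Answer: 1/297868 ≈ 3.3572e-6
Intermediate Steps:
c(W, L) = -1
n(b) = b²
S(m) = 9 + (-526 + m)*(17 + m) (S(m) = 9 + (m + 17)*(m - 526) = 9 + (17 + m)*(-526 + m) = 9 + (-526 + m)*(17 + m))
1/(306291 + S(c(1, -1))) = 1/(306291 + (-8933 + (-1)² - 509*(-1))) = 1/(306291 + (-8933 + 1 + 509)) = 1/(306291 - 8423) = 1/297868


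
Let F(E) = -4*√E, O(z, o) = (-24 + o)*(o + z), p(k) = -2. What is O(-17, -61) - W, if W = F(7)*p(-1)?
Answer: 6630 - 8*√7 ≈ 6608.8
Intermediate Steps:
W = 8*√7 (W = -4*√7*(-2) = 8*√7 ≈ 21.166)
O(-17, -61) - W = ((-61)² - 24*(-61) - 24*(-17) - 61*(-17)) - 8*√7 = (3721 + 1464 + 408 + 1037) - 8*√7 = 6630 - 8*√7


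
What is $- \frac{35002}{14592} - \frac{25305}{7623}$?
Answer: $- \frac{1682727}{294272} \approx -5.7183$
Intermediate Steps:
$- \frac{35002}{14592} - \frac{25305}{7623} = \left(-35002\right) \frac{1}{14592} - \frac{1205}{363} = - \frac{17501}{7296} - \frac{1205}{363} = - \frac{1682727}{294272}$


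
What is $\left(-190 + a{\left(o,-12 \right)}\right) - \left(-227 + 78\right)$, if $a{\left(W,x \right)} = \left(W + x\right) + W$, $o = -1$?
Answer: $-55$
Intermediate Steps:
$a{\left(W,x \right)} = x + 2 W$
$\left(-190 + a{\left(o,-12 \right)}\right) - \left(-227 + 78\right) = \left(-190 + \left(-12 + 2 \left(-1\right)\right)\right) - \left(-227 + 78\right) = \left(-190 - 14\right) - -149 = \left(-190 - 14\right) + 149 = -204 + 149 = -55$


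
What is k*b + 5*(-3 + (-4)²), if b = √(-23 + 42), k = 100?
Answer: 65 + 100*√19 ≈ 500.89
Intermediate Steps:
b = √19 ≈ 4.3589
k*b + 5*(-3 + (-4)²) = 100*√19 + 5*(-3 + (-4)²) = 100*√19 + 5*(-3 + 16) = 100*√19 + 5*13 = 100*√19 + 65 = 65 + 100*√19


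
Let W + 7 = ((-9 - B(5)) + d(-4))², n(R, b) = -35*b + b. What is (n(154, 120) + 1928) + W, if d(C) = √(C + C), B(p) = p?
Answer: -1971 - 56*I*√2 ≈ -1971.0 - 79.196*I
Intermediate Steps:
d(C) = √2*√C (d(C) = √(2*C) = √2*√C)
n(R, b) = -34*b
W = -7 + (-14 + 2*I*√2)² (W = -7 + ((-9 - 1*5) + √2*√(-4))² = -7 + ((-9 - 5) + √2*(2*I))² = -7 + (-14 + 2*I*√2)² ≈ 181.0 - 79.196*I)
(n(154, 120) + 1928) + W = (-34*120 + 1928) + (181 - 56*I*√2) = (-4080 + 1928) + (181 - 56*I*√2) = -2152 + (181 - 56*I*√2) = -1971 - 56*I*√2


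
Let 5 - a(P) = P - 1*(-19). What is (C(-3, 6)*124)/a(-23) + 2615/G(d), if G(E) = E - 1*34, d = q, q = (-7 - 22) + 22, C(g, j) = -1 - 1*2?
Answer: -12929/123 ≈ -105.11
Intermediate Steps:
C(g, j) = -3 (C(g, j) = -1 - 2 = -3)
q = -7 (q = -29 + 22 = -7)
d = -7
a(P) = -14 - P (a(P) = 5 - (P - 1*(-19)) = 5 - (P + 19) = 5 - (19 + P) = 5 + (-19 - P) = -14 - P)
G(E) = -34 + E (G(E) = E - 34 = -34 + E)
(C(-3, 6)*124)/a(-23) + 2615/G(d) = (-3*124)/(-14 - 1*(-23)) + 2615/(-34 - 7) = -372/(-14 + 23) + 2615/(-41) = -372/9 + 2615*(-1/41) = -372*⅑ - 2615/41 = -124/3 - 2615/41 = -12929/123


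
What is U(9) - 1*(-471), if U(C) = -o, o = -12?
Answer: 483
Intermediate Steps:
U(C) = 12 (U(C) = -1*(-12) = 12)
U(9) - 1*(-471) = 12 - 1*(-471) = 12 + 471 = 483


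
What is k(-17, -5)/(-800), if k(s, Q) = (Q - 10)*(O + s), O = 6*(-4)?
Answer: -123/160 ≈ -0.76875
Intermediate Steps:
O = -24
k(s, Q) = (-24 + s)*(-10 + Q) (k(s, Q) = (Q - 10)*(-24 + s) = (-10 + Q)*(-24 + s) = (-24 + s)*(-10 + Q))
k(-17, -5)/(-800) = (240 - 24*(-5) - 10*(-17) - 5*(-17))/(-800) = (240 + 120 + 170 + 85)*(-1/800) = 615*(-1/800) = -123/160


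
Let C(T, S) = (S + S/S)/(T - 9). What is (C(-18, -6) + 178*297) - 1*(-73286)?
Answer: 3406109/27 ≈ 1.2615e+5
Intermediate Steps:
C(T, S) = (1 + S)/(-9 + T) (C(T, S) = (S + 1)/(-9 + T) = (1 + S)/(-9 + T))
(C(-18, -6) + 178*297) - 1*(-73286) = ((1 - 6)/(-9 - 18) + 178*297) - 1*(-73286) = (-5/(-27) + 52866) + 73286 = (-1/27*(-5) + 52866) + 73286 = (5/27 + 52866) + 73286 = 1427387/27 + 73286 = 3406109/27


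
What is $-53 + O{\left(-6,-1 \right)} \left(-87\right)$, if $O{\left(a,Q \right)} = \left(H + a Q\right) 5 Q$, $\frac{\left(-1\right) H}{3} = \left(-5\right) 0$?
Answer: $2557$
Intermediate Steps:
$H = 0$ ($H = - 3 \left(\left(-5\right) 0\right) = \left(-3\right) 0 = 0$)
$O{\left(a,Q \right)} = 5 a Q^{2}$ ($O{\left(a,Q \right)} = \left(0 + a Q\right) 5 Q = \left(0 + Q a\right) 5 Q = Q a 5 Q = 5 a Q^{2}$)
$-53 + O{\left(-6,-1 \right)} \left(-87\right) = -53 + 5 \left(-6\right) \left(-1\right)^{2} \left(-87\right) = -53 + 5 \left(-6\right) 1 \left(-87\right) = -53 - -2610 = -53 + 2610 = 2557$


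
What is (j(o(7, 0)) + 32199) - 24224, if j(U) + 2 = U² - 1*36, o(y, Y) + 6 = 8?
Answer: 7941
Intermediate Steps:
o(y, Y) = 2 (o(y, Y) = -6 + 8 = 2)
j(U) = -38 + U² (j(U) = -2 + (U² - 1*36) = -2 + (U² - 36) = -2 + (-36 + U²) = -38 + U²)
(j(o(7, 0)) + 32199) - 24224 = ((-38 + 2²) + 32199) - 24224 = ((-38 + 4) + 32199) - 24224 = (-34 + 32199) - 24224 = 32165 - 24224 = 7941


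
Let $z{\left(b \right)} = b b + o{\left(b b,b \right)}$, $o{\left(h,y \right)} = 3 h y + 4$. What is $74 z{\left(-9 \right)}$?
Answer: $-155548$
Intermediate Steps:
$o{\left(h,y \right)} = 4 + 3 h y$ ($o{\left(h,y \right)} = 3 h y + 4 = 4 + 3 h y$)
$z{\left(b \right)} = 4 + b^{2} + 3 b^{3}$ ($z{\left(b \right)} = b b + \left(4 + 3 b b b\right) = b^{2} + \left(4 + 3 b^{2} b\right) = b^{2} + \left(4 + 3 b^{3}\right) = 4 + b^{2} + 3 b^{3}$)
$74 z{\left(-9 \right)} = 74 \left(4 + \left(-9\right)^{2} + 3 \left(-9\right)^{3}\right) = 74 \left(4 + 81 + 3 \left(-729\right)\right) = 74 \left(4 + 81 - 2187\right) = 74 \left(-2102\right) = -155548$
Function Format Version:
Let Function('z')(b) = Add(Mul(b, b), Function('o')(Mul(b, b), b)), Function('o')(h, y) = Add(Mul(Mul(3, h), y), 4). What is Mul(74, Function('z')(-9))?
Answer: -155548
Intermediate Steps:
Function('o')(h, y) = Add(4, Mul(3, h, y)) (Function('o')(h, y) = Add(Mul(3, h, y), 4) = Add(4, Mul(3, h, y)))
Function('z')(b) = Add(4, Pow(b, 2), Mul(3, Pow(b, 3))) (Function('z')(b) = Add(Mul(b, b), Add(4, Mul(3, Mul(b, b), b))) = Add(Pow(b, 2), Add(4, Mul(3, Pow(b, 2), b))) = Add(Pow(b, 2), Add(4, Mul(3, Pow(b, 3)))) = Add(4, Pow(b, 2), Mul(3, Pow(b, 3))))
Mul(74, Function('z')(-9)) = Mul(74, Add(4, Pow(-9, 2), Mul(3, Pow(-9, 3)))) = Mul(74, Add(4, 81, Mul(3, -729))) = Mul(74, Add(4, 81, -2187)) = Mul(74, -2102) = -155548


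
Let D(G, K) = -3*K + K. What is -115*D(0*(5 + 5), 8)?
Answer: 1840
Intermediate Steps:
D(G, K) = -2*K
-115*D(0*(5 + 5), 8) = -(-230)*8 = -115*(-16) = 1840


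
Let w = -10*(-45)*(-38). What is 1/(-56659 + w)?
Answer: -1/73759 ≈ -1.3558e-5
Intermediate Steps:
w = -17100 (w = 450*(-38) = -17100)
1/(-56659 + w) = 1/(-56659 - 17100) = 1/(-73759) = -1/73759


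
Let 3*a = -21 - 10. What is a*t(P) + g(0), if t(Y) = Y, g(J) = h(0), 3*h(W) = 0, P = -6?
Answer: 62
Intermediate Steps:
h(W) = 0 (h(W) = (⅓)*0 = 0)
g(J) = 0
a = -31/3 (a = (-21 - 10)/3 = (⅓)*(-31) = -31/3 ≈ -10.333)
a*t(P) + g(0) = -31/3*(-6) + 0 = 62 + 0 = 62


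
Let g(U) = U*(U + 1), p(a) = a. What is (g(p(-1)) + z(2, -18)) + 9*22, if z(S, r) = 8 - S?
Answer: 204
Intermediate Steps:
g(U) = U*(1 + U)
(g(p(-1)) + z(2, -18)) + 9*22 = (-(1 - 1) + (8 - 1*2)) + 9*22 = (-1*0 + (8 - 2)) + 198 = (0 + 6) + 198 = 6 + 198 = 204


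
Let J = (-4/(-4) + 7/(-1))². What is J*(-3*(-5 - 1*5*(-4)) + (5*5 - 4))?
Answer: -864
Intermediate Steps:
J = 36 (J = (-4*(-¼) + 7*(-1))² = (1 - 7)² = (-6)² = 36)
J*(-3*(-5 - 1*5*(-4)) + (5*5 - 4)) = 36*(-3*(-5 - 1*5*(-4)) + (5*5 - 4)) = 36*(-3*(-5 - 5*(-4)) + (25 - 4)) = 36*(-3*(-5 + 20) + 21) = 36*(-3*15 + 21) = 36*(-45 + 21) = 36*(-24) = -864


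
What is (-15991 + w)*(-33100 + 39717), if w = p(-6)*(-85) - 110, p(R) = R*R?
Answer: -126788337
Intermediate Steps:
p(R) = R**2
w = -3170 (w = (-6)**2*(-85) - 110 = 36*(-85) - 110 = -3060 - 110 = -3170)
(-15991 + w)*(-33100 + 39717) = (-15991 - 3170)*(-33100 + 39717) = -19161*6617 = -126788337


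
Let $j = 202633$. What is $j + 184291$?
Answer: $386924$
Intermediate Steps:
$j + 184291 = 202633 + 184291 = 386924$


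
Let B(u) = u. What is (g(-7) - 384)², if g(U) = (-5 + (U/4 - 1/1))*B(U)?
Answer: 1739761/16 ≈ 1.0874e+5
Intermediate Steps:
g(U) = U*(-6 + U/4) (g(U) = (-5 + (U/4 - 1/1))*U = (-5 + (U*(¼) - 1*1))*U = (-5 + (U/4 - 1))*U = (-5 + (-1 + U/4))*U = (-6 + U/4)*U = U*(-6 + U/4))
(g(-7) - 384)² = ((¼)*(-7)*(-24 - 7) - 384)² = ((¼)*(-7)*(-31) - 384)² = (217/4 - 384)² = (-1319/4)² = 1739761/16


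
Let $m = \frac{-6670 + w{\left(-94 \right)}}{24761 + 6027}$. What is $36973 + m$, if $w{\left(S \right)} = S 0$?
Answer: $\frac{569159027}{15394} \approx 36973.0$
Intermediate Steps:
$w{\left(S \right)} = 0$
$m = - \frac{3335}{15394}$ ($m = \frac{-6670 + 0}{24761 + 6027} = - \frac{6670}{30788} = \left(-6670\right) \frac{1}{30788} = - \frac{3335}{15394} \approx -0.21664$)
$36973 + m = 36973 - \frac{3335}{15394} = \frac{569159027}{15394}$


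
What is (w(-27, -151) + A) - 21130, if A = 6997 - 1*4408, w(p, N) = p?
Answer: -18568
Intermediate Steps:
A = 2589 (A = 6997 - 4408 = 2589)
(w(-27, -151) + A) - 21130 = (-27 + 2589) - 21130 = 2562 - 21130 = -18568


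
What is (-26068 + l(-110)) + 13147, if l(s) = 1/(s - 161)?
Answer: -3501592/271 ≈ -12921.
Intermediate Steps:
l(s) = 1/(-161 + s)
(-26068 + l(-110)) + 13147 = (-26068 + 1/(-161 - 110)) + 13147 = (-26068 + 1/(-271)) + 13147 = (-26068 - 1/271) + 13147 = -7064429/271 + 13147 = -3501592/271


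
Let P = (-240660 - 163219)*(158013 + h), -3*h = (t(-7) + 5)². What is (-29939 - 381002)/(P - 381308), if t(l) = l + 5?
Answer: 410941/63817302098 ≈ 6.4393e-6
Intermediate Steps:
t(l) = 5 + l
h = -3 (h = -((5 - 7) + 5)²/3 = -(-2 + 5)²/3 = -⅓*3² = -⅓*9 = -3)
P = -63816920790 (P = (-240660 - 163219)*(158013 - 3) = -403879*158010 = -63816920790)
(-29939 - 381002)/(P - 381308) = (-29939 - 381002)/(-63816920790 - 381308) = -410941/(-63817302098) = -410941*(-1/63817302098) = 410941/63817302098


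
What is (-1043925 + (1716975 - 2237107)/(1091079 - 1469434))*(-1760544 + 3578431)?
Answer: -718017596825047541/378355 ≈ -1.8977e+12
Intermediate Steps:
(-1043925 + (1716975 - 2237107)/(1091079 - 1469434))*(-1760544 + 3578431) = (-1043925 - 520132/(-378355))*1817887 = (-1043925 - 520132*(-1/378355))*1817887 = (-1043925 + 520132/378355)*1817887 = -394973723243/378355*1817887 = -718017596825047541/378355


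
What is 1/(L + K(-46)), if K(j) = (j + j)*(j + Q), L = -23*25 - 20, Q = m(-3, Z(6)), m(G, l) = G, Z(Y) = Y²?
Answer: 1/3913 ≈ 0.00025556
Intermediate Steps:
Q = -3
L = -595 (L = -575 - 20 = -595)
K(j) = 2*j*(-3 + j) (K(j) = (j + j)*(j - 3) = (2*j)*(-3 + j) = 2*j*(-3 + j))
1/(L + K(-46)) = 1/(-595 + 2*(-46)*(-3 - 46)) = 1/(-595 + 2*(-46)*(-49)) = 1/(-595 + 4508) = 1/3913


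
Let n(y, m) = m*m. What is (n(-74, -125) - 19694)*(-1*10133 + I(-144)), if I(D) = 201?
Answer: 40413308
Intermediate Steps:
n(y, m) = m²
(n(-74, -125) - 19694)*(-1*10133 + I(-144)) = ((-125)² - 19694)*(-1*10133 + 201) = (15625 - 19694)*(-10133 + 201) = -4069*(-9932) = 40413308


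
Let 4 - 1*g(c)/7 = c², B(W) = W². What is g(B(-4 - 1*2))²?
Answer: 81793936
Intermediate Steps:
g(c) = 28 - 7*c²
g(B(-4 - 1*2))² = (28 - 7*(-4 - 1*2)⁴)² = (28 - 7*(-4 - 2)⁴)² = (28 - 7*((-6)²)²)² = (28 - 7*36²)² = (28 - 7*1296)² = (28 - 9072)² = (-9044)² = 81793936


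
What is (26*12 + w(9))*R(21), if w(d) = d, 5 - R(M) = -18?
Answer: 7383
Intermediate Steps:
R(M) = 23 (R(M) = 5 - 1*(-18) = 5 + 18 = 23)
(26*12 + w(9))*R(21) = (26*12 + 9)*23 = (312 + 9)*23 = 321*23 = 7383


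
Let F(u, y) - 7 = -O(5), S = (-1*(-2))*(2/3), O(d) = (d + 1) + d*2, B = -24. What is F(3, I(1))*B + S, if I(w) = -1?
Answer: 652/3 ≈ 217.33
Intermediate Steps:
O(d) = 1 + 3*d (O(d) = (1 + d) + 2*d = 1 + 3*d)
S = 4/3 (S = 2*(2*(⅓)) = 2*(⅔) = 4/3 ≈ 1.3333)
F(u, y) = -9 (F(u, y) = 7 - (1 + 3*5) = 7 - (1 + 15) = 7 - 1*16 = 7 - 16 = -9)
F(3, I(1))*B + S = -9*(-24) + 4/3 = 216 + 4/3 = 652/3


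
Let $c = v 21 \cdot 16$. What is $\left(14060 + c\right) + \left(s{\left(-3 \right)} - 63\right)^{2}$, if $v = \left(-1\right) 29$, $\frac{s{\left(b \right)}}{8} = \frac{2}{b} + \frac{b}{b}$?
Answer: $\frac{71605}{9} \approx 7956.1$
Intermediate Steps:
$s{\left(b \right)} = 8 + \frac{16}{b}$ ($s{\left(b \right)} = 8 \left(\frac{2}{b} + \frac{b}{b}\right) = 8 \left(\frac{2}{b} + 1\right) = 8 \left(1 + \frac{2}{b}\right) = 8 + \frac{16}{b}$)
$v = -29$
$c = -9744$ ($c = \left(-29\right) 21 \cdot 16 = \left(-609\right) 16 = -9744$)
$\left(14060 + c\right) + \left(s{\left(-3 \right)} - 63\right)^{2} = \left(14060 - 9744\right) + \left(\left(8 + \frac{16}{-3}\right) - 63\right)^{2} = 4316 + \left(\left(8 + 16 \left(- \frac{1}{3}\right)\right) - 63\right)^{2} = 4316 + \left(\left(8 - \frac{16}{3}\right) - 63\right)^{2} = 4316 + \left(\frac{8}{3} - 63\right)^{2} = 4316 + \left(- \frac{181}{3}\right)^{2} = 4316 + \frac{32761}{9} = \frac{71605}{9}$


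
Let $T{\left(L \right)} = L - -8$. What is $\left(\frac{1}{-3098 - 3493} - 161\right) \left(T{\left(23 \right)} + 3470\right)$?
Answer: $- \frac{1238364384}{2197} \approx -5.6366 \cdot 10^{5}$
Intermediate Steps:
$T{\left(L \right)} = 8 + L$ ($T{\left(L \right)} = L + 8 = 8 + L$)
$\left(\frac{1}{-3098 - 3493} - 161\right) \left(T{\left(23 \right)} + 3470\right) = \left(\frac{1}{-3098 - 3493} - 161\right) \left(\left(8 + 23\right) + 3470\right) = \left(\frac{1}{-6591} - 161\right) \left(31 + 3470\right) = \left(- \frac{1}{6591} - 161\right) 3501 = \left(- \frac{1061152}{6591}\right) 3501 = - \frac{1238364384}{2197}$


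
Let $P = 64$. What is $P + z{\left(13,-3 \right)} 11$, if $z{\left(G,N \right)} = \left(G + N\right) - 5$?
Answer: $119$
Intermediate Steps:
$z{\left(G,N \right)} = -5 + G + N$
$P + z{\left(13,-3 \right)} 11 = 64 + \left(-5 + 13 - 3\right) 11 = 64 + 5 \cdot 11 = 64 + 55 = 119$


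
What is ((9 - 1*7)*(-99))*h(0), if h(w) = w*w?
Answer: 0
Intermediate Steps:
h(w) = w**2
((9 - 1*7)*(-99))*h(0) = ((9 - 1*7)*(-99))*0**2 = ((9 - 7)*(-99))*0 = (2*(-99))*0 = -198*0 = 0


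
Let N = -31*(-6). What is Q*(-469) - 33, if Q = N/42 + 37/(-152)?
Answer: -303367/152 ≈ -1995.8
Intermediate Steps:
N = 186
Q = 4453/1064 (Q = 186/42 + 37/(-152) = 186*(1/42) + 37*(-1/152) = 31/7 - 37/152 = 4453/1064 ≈ 4.1852)
Q*(-469) - 33 = (4453/1064)*(-469) - 33 = -298351/152 - 33 = -303367/152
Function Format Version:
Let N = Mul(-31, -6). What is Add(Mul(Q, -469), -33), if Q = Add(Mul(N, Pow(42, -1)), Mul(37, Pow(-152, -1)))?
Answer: Rational(-303367, 152) ≈ -1995.8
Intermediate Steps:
N = 186
Q = Rational(4453, 1064) (Q = Add(Mul(186, Pow(42, -1)), Mul(37, Pow(-152, -1))) = Add(Mul(186, Rational(1, 42)), Mul(37, Rational(-1, 152))) = Add(Rational(31, 7), Rational(-37, 152)) = Rational(4453, 1064) ≈ 4.1852)
Add(Mul(Q, -469), -33) = Add(Mul(Rational(4453, 1064), -469), -33) = Add(Rational(-298351, 152), -33) = Rational(-303367, 152)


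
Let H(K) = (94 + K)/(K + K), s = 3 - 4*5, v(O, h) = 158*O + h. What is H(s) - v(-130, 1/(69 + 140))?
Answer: 145941113/7106 ≈ 20538.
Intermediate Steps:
v(O, h) = h + 158*O
s = -17 (s = 3 - 20 = -17)
H(K) = (94 + K)/(2*K) (H(K) = (94 + K)/((2*K)) = (94 + K)*(1/(2*K)) = (94 + K)/(2*K))
H(s) - v(-130, 1/(69 + 140)) = (1/2)*(94 - 17)/(-17) - (1/(69 + 140) + 158*(-130)) = (1/2)*(-1/17)*77 - (1/209 - 20540) = -77/34 - (1/209 - 20540) = -77/34 - 1*(-4292859/209) = -77/34 + 4292859/209 = 145941113/7106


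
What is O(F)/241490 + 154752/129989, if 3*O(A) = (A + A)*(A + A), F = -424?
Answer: 102794395648/47086565415 ≈ 2.1831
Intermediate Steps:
O(A) = 4*A**2/3 (O(A) = ((A + A)*(A + A))/3 = ((2*A)*(2*A))/3 = (4*A**2)/3 = 4*A**2/3)
O(F)/241490 + 154752/129989 = ((4/3)*(-424)**2)/241490 + 154752/129989 = ((4/3)*179776)*(1/241490) + 154752*(1/129989) = (719104/3)*(1/241490) + 154752/129989 = 359552/362235 + 154752/129989 = 102794395648/47086565415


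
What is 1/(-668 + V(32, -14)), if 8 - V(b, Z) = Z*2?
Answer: -1/632 ≈ -0.0015823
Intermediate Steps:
V(b, Z) = 8 - 2*Z (V(b, Z) = 8 - Z*2 = 8 - 2*Z)
1/(-668 + V(32, -14)) = 1/(-668 + (8 - 2*(-14))) = 1/(-668 + (8 + 28)) = 1/(-668 + 36) = 1/(-632) = -1/632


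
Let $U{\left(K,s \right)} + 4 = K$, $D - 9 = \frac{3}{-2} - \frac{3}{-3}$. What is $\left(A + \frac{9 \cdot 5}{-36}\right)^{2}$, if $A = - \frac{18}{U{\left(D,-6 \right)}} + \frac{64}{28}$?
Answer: $\frac{6889}{784} \approx 8.787$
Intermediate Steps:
$D = \frac{17}{2}$ ($D = 9 + \left(\frac{3}{-2} - \frac{3}{-3}\right) = 9 + \left(3 \left(- \frac{1}{2}\right) - -1\right) = 9 + \left(- \frac{3}{2} + 1\right) = 9 - \frac{1}{2} = \frac{17}{2} \approx 8.5$)
$U{\left(K,s \right)} = -4 + K$
$A = - \frac{12}{7}$ ($A = - \frac{18}{-4 + \frac{17}{2}} + \frac{64}{28} = - \frac{18}{\frac{9}{2}} + 64 \cdot \frac{1}{28} = \left(-18\right) \frac{2}{9} + \frac{16}{7} = -4 + \frac{16}{7} = - \frac{12}{7} \approx -1.7143$)
$\left(A + \frac{9 \cdot 5}{-36}\right)^{2} = \left(- \frac{12}{7} + \frac{9 \cdot 5}{-36}\right)^{2} = \left(- \frac{12}{7} + 45 \left(- \frac{1}{36}\right)\right)^{2} = \left(- \frac{12}{7} - \frac{5}{4}\right)^{2} = \left(- \frac{83}{28}\right)^{2} = \frac{6889}{784}$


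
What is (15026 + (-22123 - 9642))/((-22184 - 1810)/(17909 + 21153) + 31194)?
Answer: -326929409/609238017 ≈ -0.53662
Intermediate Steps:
(15026 + (-22123 - 9642))/((-22184 - 1810)/(17909 + 21153) + 31194) = (15026 - 31765)/(-23994/39062 + 31194) = -16739/(-23994*1/39062 + 31194) = -16739/(-11997/19531 + 31194) = -16739/609238017/19531 = -16739*19531/609238017 = -326929409/609238017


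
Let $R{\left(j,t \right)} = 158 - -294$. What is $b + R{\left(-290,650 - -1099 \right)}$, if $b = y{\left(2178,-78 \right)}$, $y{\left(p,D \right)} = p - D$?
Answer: $2708$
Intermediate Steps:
$b = 2256$ ($b = 2178 - -78 = 2178 + 78 = 2256$)
$R{\left(j,t \right)} = 452$ ($R{\left(j,t \right)} = 158 + 294 = 452$)
$b + R{\left(-290,650 - -1099 \right)} = 2256 + 452 = 2708$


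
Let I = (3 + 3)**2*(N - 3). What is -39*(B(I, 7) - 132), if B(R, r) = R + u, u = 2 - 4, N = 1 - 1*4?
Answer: 13650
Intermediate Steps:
N = -3 (N = 1 - 4 = -3)
I = -216 (I = (3 + 3)**2*(-3 - 3) = 6**2*(-6) = 36*(-6) = -216)
u = -2
B(R, r) = -2 + R (B(R, r) = R - 2 = -2 + R)
-39*(B(I, 7) - 132) = -39*((-2 - 216) - 132) = -39*(-218 - 132) = -39*(-350) = 13650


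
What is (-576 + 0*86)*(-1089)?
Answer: 627264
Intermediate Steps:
(-576 + 0*86)*(-1089) = (-576 + 0)*(-1089) = -576*(-1089) = 627264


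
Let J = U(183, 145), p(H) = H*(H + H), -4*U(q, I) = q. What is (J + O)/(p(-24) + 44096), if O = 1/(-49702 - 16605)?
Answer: -1733455/1714433792 ≈ -0.0010111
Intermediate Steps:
U(q, I) = -q/4
p(H) = 2*H² (p(H) = H*(2*H) = 2*H²)
J = -183/4 (J = -¼*183 = -183/4 ≈ -45.750)
O = -1/66307 (O = 1/(-66307) = -1/66307 ≈ -1.5081e-5)
(J + O)/(p(-24) + 44096) = (-183/4 - 1/66307)/(2*(-24)² + 44096) = -12134185/(265228*(2*576 + 44096)) = -12134185/(265228*(1152 + 44096)) = -12134185/265228/45248 = -12134185/265228*1/45248 = -1733455/1714433792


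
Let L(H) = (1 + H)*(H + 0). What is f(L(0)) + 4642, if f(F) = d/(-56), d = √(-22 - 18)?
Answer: 4642 - I*√10/28 ≈ 4642.0 - 0.11294*I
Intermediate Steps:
L(H) = H*(1 + H) (L(H) = (1 + H)*H = H*(1 + H))
d = 2*I*√10 (d = √(-40) = 2*I*√10 ≈ 6.3246*I)
f(F) = -I*√10/28 (f(F) = (2*I*√10)/(-56) = (2*I*√10)*(-1/56) = -I*√10/28)
f(L(0)) + 4642 = -I*√10/28 + 4642 = 4642 - I*√10/28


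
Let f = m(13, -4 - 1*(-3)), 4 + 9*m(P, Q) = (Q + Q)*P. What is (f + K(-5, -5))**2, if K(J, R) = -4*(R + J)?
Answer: 12100/9 ≈ 1344.4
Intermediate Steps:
m(P, Q) = -4/9 + 2*P*Q/9 (m(P, Q) = -4/9 + ((Q + Q)*P)/9 = -4/9 + ((2*Q)*P)/9 = -4/9 + (2*P*Q)/9 = -4/9 + 2*P*Q/9)
f = -10/3 (f = -4/9 + (2/9)*13*(-4 - 1*(-3)) = -4/9 + (2/9)*13*(-4 + 3) = -4/9 + (2/9)*13*(-1) = -4/9 - 26/9 = -10/3 ≈ -3.3333)
K(J, R) = -4*J - 4*R (K(J, R) = -4*(J + R) = -4*J - 4*R)
(f + K(-5, -5))**2 = (-10/3 + (-4*(-5) - 4*(-5)))**2 = (-10/3 + (20 + 20))**2 = (-10/3 + 40)**2 = (110/3)**2 = 12100/9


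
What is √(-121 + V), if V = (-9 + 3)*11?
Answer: I*√187 ≈ 13.675*I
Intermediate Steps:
V = -66 (V = -6*11 = -66)
√(-121 + V) = √(-121 - 66) = √(-187) = I*√187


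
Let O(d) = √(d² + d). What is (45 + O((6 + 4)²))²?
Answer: 12125 + 900*√101 ≈ 21170.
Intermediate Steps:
O(d) = √(d + d²)
(45 + O((6 + 4)²))² = (45 + √((6 + 4)²*(1 + (6 + 4)²)))² = (45 + √(10²*(1 + 10²)))² = (45 + √(100*(1 + 100)))² = (45 + √(100*101))² = (45 + √10100)² = (45 + 10*√101)²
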